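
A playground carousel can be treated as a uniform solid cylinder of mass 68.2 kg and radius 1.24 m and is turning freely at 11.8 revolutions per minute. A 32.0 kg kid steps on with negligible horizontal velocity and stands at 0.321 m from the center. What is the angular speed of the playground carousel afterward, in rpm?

ω_f ≈ 11.1 rpm

The added mass arrives with no angular momentum about the center, and any external torque about the center is negligible, so the system's angular momentum is conserved.
I_p = ½(68.2)(1.24)² = 52.43 kg·m².
Added inertia Σmr² = (32.0)(0.321)² = 3.297 kg·m²; I_f = 52.43 + 3.297 = 55.73 kg·m².
ω_f = I_p ω_i / I_f = (52.43)(11.8) / 55.73 = 11.10 rpm.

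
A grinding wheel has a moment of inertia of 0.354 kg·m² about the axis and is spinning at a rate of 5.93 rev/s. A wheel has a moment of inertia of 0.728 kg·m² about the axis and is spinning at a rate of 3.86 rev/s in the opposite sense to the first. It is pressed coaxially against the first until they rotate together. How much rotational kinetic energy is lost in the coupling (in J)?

The coupling torques are internal; angular momentum about the shared axis is conserved.
Taking A's sense as positive: L = (0.3540)(5.93) − (0.7280)(3.86) = -0.7109 kg·m²·rev/s.
Combined I = 0.3540 + 0.7280 = 1.082 kg·m².
ω_f = L / I = -0.7109 / 1.082 = -0.6570 rev/s.
KE_i = ½ΣIω² = 459.8 J; KE_f = ½(1.082)(4.128)² = 9.219 J.

ΔKE lost ≈ 451 J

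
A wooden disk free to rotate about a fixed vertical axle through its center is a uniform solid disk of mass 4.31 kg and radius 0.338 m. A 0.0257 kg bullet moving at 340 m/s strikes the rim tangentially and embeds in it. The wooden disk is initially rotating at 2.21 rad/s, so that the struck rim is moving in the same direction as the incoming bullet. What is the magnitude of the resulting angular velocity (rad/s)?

|ω_f| ≈ 14.0 rad/s

About the axle the impulsive forces during the collision are internal, so angular momentum about that axis is conserved.
I_p = ½(4.31)(0.338)² = 0.2462 kg·m². Taking the sense of the bullet's angular momentum as positive, L_{bullet} = m v R = (0.0257)(340)(0.338) = 2.953 kg·m²/s.
L_i = +I_p ω_p + m v R = +(0.2462)(2.21) + 2.953 = 3.498 kg·m²/s.
After sticking, I_f = I_p + m R² = 0.2462 + (0.0257)(0.338)² = 0.2491 kg·m².
ω_f = L_i / I_f = 3.498 / 0.2491 = 14.04 rad/s.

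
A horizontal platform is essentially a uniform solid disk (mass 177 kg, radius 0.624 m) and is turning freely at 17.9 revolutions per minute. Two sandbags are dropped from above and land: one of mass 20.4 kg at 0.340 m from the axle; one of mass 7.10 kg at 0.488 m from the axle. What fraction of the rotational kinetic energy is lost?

No external torque acts about the axle; L_before = L_after.
I_p = ½(177)(0.624)² = 34.46 kg·m².
Added inertia Σmr² = (20.4)(0.340)² + (7.10)(0.488)² = 4.049 kg·m²; I_f = 34.46 + 4.049 = 38.51 kg·m².
ω_f = I_p ω_i / I_f = (34.46)(17.9) / 38.51 = 16.02 rpm.
KE_i = ½(34.46)(1.874 rad/s)² = 60.54 J; KE_f = ½(38.51)(1.677)² = 54.17 J.
Fraction lost = 0.1051.

fraction ≈ 0.105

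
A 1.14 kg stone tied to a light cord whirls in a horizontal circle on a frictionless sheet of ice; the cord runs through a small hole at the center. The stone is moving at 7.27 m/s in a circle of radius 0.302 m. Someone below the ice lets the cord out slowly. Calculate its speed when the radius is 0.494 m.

v₂ ≈ 4.44 m/s

The only horizontal force on the mass is along the cord (radial), so it exerts no torque about the hole and angular momentum m v r is conserved.
v₂ = v₁ r₁ / r₂ = (7.27)(0.302) / (0.494) = 4.444 m/s.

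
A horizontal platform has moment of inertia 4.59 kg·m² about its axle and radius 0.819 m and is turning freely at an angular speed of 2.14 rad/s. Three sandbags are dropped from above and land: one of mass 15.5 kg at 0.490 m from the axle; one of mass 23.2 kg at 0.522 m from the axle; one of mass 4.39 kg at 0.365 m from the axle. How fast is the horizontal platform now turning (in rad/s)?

No external torque acts about the axle; L_before = L_after.
Added inertia Σmr² = (15.5)(0.490)² + (23.2)(0.522)² + (4.39)(0.365)² = 10.63 kg·m²; I_f = 4.590 + 10.63 = 15.22 kg·m².
ω_f = I_p ω_i / I_f = (4.590)(2.14) / 15.22 = 0.6455 rad/s.

ω_f ≈ 0.645 rad/s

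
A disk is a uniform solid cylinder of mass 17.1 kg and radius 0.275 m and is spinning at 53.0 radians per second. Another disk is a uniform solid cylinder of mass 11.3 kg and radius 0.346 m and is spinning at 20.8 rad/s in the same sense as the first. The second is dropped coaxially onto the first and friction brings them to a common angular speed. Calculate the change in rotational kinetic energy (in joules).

ΔKE ≈ -171 J

No external torque acts about the common axis, so total angular momentum is conserved.
Moments of inertia: I_A = ½(17.1)(0.275)² = 0.6466 kg·m²; I_B = ½(11.3)(0.346)² = 0.6764 kg·m².
Taking A's sense as positive: L = (0.6466)(53.0) + (0.6764)(20.8) = 48.34 kg·m²·rad/s.
Combined I = 0.6466 + 0.6764 = 1.323 kg·m².
ω_f = L / I = 48.34 / 1.323 = 36.54 rad/s.
KE_i = ½ΣIω² = 1054 J; KE_f = ½(1.323)(36.54)² = 883.1 J.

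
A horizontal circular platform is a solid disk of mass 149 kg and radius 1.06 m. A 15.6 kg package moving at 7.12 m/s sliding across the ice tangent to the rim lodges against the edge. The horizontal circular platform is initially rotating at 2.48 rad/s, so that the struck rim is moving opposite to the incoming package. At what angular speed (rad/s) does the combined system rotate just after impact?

|ω_f| ≈ 0.888 rad/s

The axle reaction passes through the central axle and exerts no torque about it; angular momentum about the central axle is conserved through the impact.
I_p = ½(149)(1.06)² = 83.71 kg·m². Taking the sense of the package's angular momentum as positive, L_{package} = m v R = (15.6)(7.12)(1.06) = 117.7 kg·m²/s.
L_i = −I_p ω_p + m v R = −(83.71)(2.48) + 117.7 = -89.86 kg·m²/s.
After sticking, I_f = I_p + m R² = 83.71 + (15.6)(1.06)² = 101.2 kg·m².
ω_f = L_i / I_f = -89.86 / 101.2 = -0.8876 rad/s.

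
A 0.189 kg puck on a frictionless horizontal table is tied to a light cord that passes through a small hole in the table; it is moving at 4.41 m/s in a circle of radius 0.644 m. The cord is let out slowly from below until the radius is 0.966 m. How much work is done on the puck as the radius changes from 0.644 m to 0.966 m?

The only horizontal force on the mass is along the cord (radial), so it exerts no torque about the hole and angular momentum m v r is conserved.
v₂ = v₁ r₁ / r₂ = (4.41)(0.644) / (0.966) = 2.940 m/s.
W = ΔKE = ½m(v₂² − v₁²) = -1.021 J.

W ≈ -1.02 J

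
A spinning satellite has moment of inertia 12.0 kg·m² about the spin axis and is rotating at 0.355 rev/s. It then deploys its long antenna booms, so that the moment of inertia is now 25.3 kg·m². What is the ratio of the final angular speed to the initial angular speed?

ω₂/ω₁ ≈ 0.474

With no external torque about the axis, L is conserved: I₁ω₁ = I₂ω₂.
ω₂/ω₁ = I₁/I₂ = 12.00 / 25.30 = 0.4743.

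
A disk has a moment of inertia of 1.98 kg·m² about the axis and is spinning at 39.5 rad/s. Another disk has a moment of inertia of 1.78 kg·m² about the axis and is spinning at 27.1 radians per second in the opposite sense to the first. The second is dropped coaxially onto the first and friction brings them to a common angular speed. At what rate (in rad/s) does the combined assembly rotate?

No external torque acts about the common axis, so total angular momentum is conserved.
Taking A's sense as positive: L = (1.980)(39.5) − (1.780)(27.1) = 29.97 kg·m²·rad/s.
Combined I = 1.980 + 1.780 = 3.760 kg·m².
ω_f = L / I = 29.97 / 3.760 = 7.971 rad/s.

|ω_f| ≈ 7.97 rad/s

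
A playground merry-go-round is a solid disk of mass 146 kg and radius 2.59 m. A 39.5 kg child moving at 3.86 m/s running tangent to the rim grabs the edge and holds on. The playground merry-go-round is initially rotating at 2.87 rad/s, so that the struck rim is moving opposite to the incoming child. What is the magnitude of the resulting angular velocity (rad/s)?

About the axle the impulsive forces during the collision are internal, so angular momentum about that axis is conserved.
I_p = ½(146)(2.59)² = 489.7 kg·m². Taking the sense of the child's angular momentum as positive, L_{child} = m v R = (39.5)(3.86)(2.59) = 394.9 kg·m²/s.
L_i = −I_p ω_p + m v R = −(489.7)(2.87) + 394.9 = -1011 kg·m²/s.
After sticking, I_f = I_p + m R² = 489.7 + (39.5)(2.59)² = 754.7 kg·m².
ω_f = L_i / I_f = -1011 / 754.7 = -1.339 rad/s.

|ω_f| ≈ 1.34 rad/s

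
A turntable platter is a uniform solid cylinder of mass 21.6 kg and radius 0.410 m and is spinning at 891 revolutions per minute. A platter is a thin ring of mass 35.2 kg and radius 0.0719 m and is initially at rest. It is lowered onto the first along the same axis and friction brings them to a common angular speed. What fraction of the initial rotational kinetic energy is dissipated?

No external torque acts about the common axis, so total angular momentum is conserved.
Moments of inertia: I_A = ½(21.6)(0.410)² = 1.815 kg·m²; I_B = (35.2)(0.0719)² = 0.1820 kg·m².
Taking A's sense as positive: L = (1.815)(891) = 1618 kg·m²·rpm.
Combined I = 1.815 + 0.1820 = 1.997 kg·m².
ω_f = L / I = 1618 / 1.997 = 809.8 rpm.
KE_i = ½ΣIω² = 7903 J; KE_f = ½(1.997)(84.81)² = 7183 J.
Fraction dissipated = (KE_i − KE_f)/KE_i = 0.09110.

fraction ≈ 0.0911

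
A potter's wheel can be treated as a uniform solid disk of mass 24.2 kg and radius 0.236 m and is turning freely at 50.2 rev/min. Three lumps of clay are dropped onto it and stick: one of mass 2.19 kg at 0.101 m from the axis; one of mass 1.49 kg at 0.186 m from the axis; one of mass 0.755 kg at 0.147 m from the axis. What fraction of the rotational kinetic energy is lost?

The added mass arrives with no angular momentum about the axis, and any external torque about the axis is negligible, so the system's angular momentum is conserved.
I_p = ½(24.2)(0.236)² = 0.6739 kg·m².
Added inertia Σmr² = (2.19)(0.101)² + (1.49)(0.186)² + (0.755)(0.147)² = 0.09020 kg·m²; I_f = 0.6739 + 0.09020 = 0.7641 kg·m².
ω_f = I_p ω_i / I_f = (0.6739)(50.2) / 0.7641 = 44.27 rpm.
KE_i = ½(0.6739)(5.257 rad/s)² = 9.312 J; KE_f = ½(0.7641)(4.636)² = 8.213 J.
Fraction lost = 0.1180.

fraction ≈ 0.118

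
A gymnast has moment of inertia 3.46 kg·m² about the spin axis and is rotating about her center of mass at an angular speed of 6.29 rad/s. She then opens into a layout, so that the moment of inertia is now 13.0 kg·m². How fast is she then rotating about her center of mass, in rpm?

ω₂ ≈ 16.0 rpm

No external torque acts about the spin axis, so angular momentum is conserved.
ω₂ = I₁ω₁ / I₂ = (3.460)(6.29 rad/s) / (13.00) = 1.674 rad/s = 15.99 rpm.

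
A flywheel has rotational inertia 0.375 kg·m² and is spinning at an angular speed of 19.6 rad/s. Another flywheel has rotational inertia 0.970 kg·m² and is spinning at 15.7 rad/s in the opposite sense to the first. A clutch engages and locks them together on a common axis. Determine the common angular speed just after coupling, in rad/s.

|ω_f| ≈ 5.86 rad/s

No external torque acts about the common axis, so total angular momentum is conserved.
Taking A's sense as positive: L = (0.3750)(19.6) − (0.9700)(15.7) = -7.879 kg·m²·rad/s.
Combined I = 0.3750 + 0.9700 = 1.345 kg·m².
ω_f = L / I = -7.879 / 1.345 = -5.858 rad/s.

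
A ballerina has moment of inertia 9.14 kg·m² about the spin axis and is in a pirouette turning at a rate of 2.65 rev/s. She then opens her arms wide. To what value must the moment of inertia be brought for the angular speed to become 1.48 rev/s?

Angular momentum about the spin axis is conserved since the torque about it is zero.
I₂ = I₁ω₁ / ω₂ = (9.14)(2.65) / (1.48) = 16.37 kg·m².

I₂ ≈ 16.4 kg·m²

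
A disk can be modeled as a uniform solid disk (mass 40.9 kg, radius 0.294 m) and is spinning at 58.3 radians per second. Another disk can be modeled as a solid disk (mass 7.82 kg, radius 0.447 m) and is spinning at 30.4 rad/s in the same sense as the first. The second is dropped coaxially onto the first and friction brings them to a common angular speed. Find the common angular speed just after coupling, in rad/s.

No external torque acts about the common axis, so total angular momentum is conserved.
Moments of inertia: I_A = ½(40.9)(0.294)² = 1.768 kg·m²; I_B = ½(7.82)(0.447)² = 0.7813 kg·m².
Taking A's sense as positive: L = (1.768)(58.3) + (0.7813)(30.4) = 126.8 kg·m²·rad/s.
Combined I = 1.768 + 0.7813 = 2.549 kg·m².
ω_f = L / I = 126.8 / 2.549 = 49.75 rad/s.

|ω_f| ≈ 49.7 rad/s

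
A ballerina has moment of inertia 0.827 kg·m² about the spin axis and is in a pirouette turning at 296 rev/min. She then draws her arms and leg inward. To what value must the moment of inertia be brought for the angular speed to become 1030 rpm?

Angular momentum about the spin axis is conserved since the torque about it is zero.
I₂ = I₁ω₁ / ω₂ = (0.827)(296) / (1030) = 0.2377 kg·m².

I₂ ≈ 0.238 kg·m²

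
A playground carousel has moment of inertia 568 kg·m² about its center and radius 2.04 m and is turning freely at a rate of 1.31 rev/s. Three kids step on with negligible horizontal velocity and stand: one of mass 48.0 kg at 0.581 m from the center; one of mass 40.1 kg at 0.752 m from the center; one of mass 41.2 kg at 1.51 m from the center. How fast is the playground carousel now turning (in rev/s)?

No external torque acts about the center; L_before = L_after.
Added inertia Σmr² = (48.0)(0.581)² + (40.1)(0.752)² + (41.2)(1.51)² = 132.8 kg·m²; I_f = 568.0 + 132.8 = 700.8 kg·m².
ω_f = I_p ω_i / I_f = (568.0)(1.31) / 700.8 = 1.062 rev/s.

ω_f ≈ 1.06 rev/s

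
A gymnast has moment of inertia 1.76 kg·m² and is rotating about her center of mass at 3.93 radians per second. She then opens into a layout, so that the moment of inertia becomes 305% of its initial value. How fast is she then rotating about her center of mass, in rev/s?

No external torque acts about the spin axis, so angular momentum is conserved.
I₂ = 3.05 × 1.76 = 5.368 kg·m².
ω₂ = I₁ω₁ / I₂ = (1.760)(3.93 rad/s) / (5.368) = 1.289 rad/s = 0.2051 rev/s.

ω₂ ≈ 0.205 rev/s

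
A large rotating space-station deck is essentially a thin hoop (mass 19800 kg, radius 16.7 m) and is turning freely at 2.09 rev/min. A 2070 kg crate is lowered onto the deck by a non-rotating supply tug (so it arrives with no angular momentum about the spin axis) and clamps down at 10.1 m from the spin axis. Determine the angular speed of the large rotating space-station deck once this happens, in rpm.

The added mass arrives with no angular momentum about the spin axis, and any external torque about the spin axis is negligible, so the system's angular momentum is conserved.
I_p = (19800)(16.7)² = 5.522e+06 kg·m².
Added inertia Σmr² = (2070)(10.1)² = 2.112e+05 kg·m²; I_f = 5.522e+06 + 2.112e+05 = 5.733e+06 kg·m².
ω_f = I_p ω_i / I_f = (5.522e+06)(2.09) / 5.733e+06 = 2.013 rpm.

ω_f ≈ 2.01 rpm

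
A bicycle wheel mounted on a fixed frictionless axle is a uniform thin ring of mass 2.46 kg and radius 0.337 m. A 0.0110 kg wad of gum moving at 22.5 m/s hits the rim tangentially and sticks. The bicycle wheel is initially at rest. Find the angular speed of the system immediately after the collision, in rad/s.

The axle reaction passes through the axle and exerts no torque about it; angular momentum about the axle is conserved through the impact.
I_p = (2.46)(0.337)² = 0.2794 kg·m². Taking the sense of the wad of gum's angular momentum as positive, L_{wad} = m v R = (0.0110)(22.5)(0.337) = 0.08341 kg·m²/s.
L_i = 0 + 0.08341 = 0.08341 kg·m²/s.
After sticking, I_f = I_p + m R² = 0.2794 + (0.0110)(0.337)² = 0.2806 kg·m².
ω_f = L_i / I_f = 0.08341 / 0.2806 = 0.2972 rad/s.

|ω_f| ≈ 0.297 rad/s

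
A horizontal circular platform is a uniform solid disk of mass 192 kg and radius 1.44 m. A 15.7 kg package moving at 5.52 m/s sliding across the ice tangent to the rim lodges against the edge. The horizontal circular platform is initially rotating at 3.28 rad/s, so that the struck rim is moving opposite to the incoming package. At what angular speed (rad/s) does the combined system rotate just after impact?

|ω_f| ≈ 2.28 rad/s

About the central axle the impulsive forces during the collision are internal, so angular momentum about that axis is conserved.
I_p = ½(192)(1.44)² = 199.1 kg·m². Taking the sense of the package's angular momentum as positive, L_{package} = m v R = (15.7)(5.52)(1.44) = 124.8 kg·m²/s.
L_i = −I_p ω_p + m v R = −(199.1)(3.28) + 124.8 = -528.1 kg·m²/s.
After sticking, I_f = I_p + m R² = 199.1 + (15.7)(1.44)² = 231.6 kg·m².
ω_f = L_i / I_f = -528.1 / 231.6 = -2.280 rad/s.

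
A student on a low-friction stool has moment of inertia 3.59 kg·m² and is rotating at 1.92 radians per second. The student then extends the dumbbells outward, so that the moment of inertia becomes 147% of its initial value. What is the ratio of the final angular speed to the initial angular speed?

No external torque acts about the spin axis, so angular momentum is conserved.
I₂ = 1.47 × 3.59 = 5.277 kg·m².
ω₂/ω₁ = I₁/I₂ = 3.590 / 5.277 = 0.6803.

ω₂/ω₁ ≈ 0.680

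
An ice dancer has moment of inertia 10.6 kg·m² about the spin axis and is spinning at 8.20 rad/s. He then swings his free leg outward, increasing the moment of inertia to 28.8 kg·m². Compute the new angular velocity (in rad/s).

ω₂ ≈ 3.02 rad/s

Angular momentum about the spin axis is conserved since the torque about it is zero.
ω₂ = I₁ω₁ / I₂ = (10.60)(8.20 rad/s) / (28.80) = 3.018 rad/s.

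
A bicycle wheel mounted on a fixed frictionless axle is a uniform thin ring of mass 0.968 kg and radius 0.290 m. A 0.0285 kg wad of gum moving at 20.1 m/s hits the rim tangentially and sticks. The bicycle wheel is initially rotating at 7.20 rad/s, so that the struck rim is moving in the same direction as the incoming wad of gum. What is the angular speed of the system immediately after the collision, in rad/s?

The axle reaction passes through the axle and exerts no torque about it; angular momentum about the axle is conserved through the impact.
I_p = (0.968)(0.290)² = 0.08141 kg·m². Taking the sense of the wad of gum's angular momentum as positive, L_{wad} = m v R = (0.0285)(20.1)(0.290) = 0.1661 kg·m²/s.
L_i = +I_p ω_p + m v R = +(0.08141)(7.20) + 0.1661 = 0.7523 kg·m²/s.
After sticking, I_f = I_p + m R² = 0.08141 + (0.0285)(0.290)² = 0.08381 kg·m².
ω_f = L_i / I_f = 0.7523 / 0.08381 = 8.976 rad/s.

|ω_f| ≈ 8.98 rad/s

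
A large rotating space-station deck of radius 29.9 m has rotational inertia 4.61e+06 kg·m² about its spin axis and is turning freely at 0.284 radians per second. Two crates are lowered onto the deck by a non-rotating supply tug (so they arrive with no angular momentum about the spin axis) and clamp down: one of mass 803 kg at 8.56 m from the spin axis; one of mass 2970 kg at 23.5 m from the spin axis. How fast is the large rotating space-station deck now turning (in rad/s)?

The added mass arrives with no angular momentum about the spin axis, and any external torque about the spin axis is negligible, so the system's angular momentum is conserved.
Added inertia Σmr² = (803)(8.56)² + (2970)(23.5)² = 1.699e+06 kg·m²; I_f = 4.610e+06 + 1.699e+06 = 6.309e+06 kg·m².
ω_f = I_p ω_i / I_f = (4.610e+06)(0.284) / 6.309e+06 = 0.2075 rad/s.

ω_f ≈ 0.208 rad/s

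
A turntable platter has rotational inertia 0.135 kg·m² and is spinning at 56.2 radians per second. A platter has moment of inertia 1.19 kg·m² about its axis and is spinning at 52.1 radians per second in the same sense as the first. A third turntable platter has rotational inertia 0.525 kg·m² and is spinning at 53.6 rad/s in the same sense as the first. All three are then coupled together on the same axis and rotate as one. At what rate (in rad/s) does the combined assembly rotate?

|ω_f| ≈ 52.8 rad/s

No external torque acts about the common axis, so total angular momentum is conserved.
Taking A's sense as positive: L = (0.1350)(56.2) + (1.190)(52.1) + (0.5250)(53.6) = 97.73 kg·m²·rad/s.
Combined I = 0.1350 + 1.190 + 0.5250 = 1.850 kg·m².
ω_f = L / I = 97.73 / 1.850 = 52.82 rad/s.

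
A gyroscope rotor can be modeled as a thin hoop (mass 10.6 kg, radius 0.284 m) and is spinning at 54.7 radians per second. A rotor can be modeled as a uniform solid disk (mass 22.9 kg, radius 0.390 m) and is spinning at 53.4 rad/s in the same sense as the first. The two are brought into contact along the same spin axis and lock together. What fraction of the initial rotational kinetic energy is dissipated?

fraction ≈ 0.000129

The coupling torques are internal; angular momentum about the shared axis is conserved.
Moments of inertia: I_A = (10.6)(0.284)² = 0.8550 kg·m²; I_B = ½(22.9)(0.390)² = 1.742 kg·m².
Taking A's sense as positive: L = (0.8550)(54.7) + (1.742)(53.4) = 139.8 kg·m²·rad/s.
Combined I = 0.8550 + 1.742 = 2.596 kg·m².
ω_f = L / I = 139.8 / 2.596 = 53.83 rad/s.
KE_i = ½ΣIω² = 3762 J; KE_f = ½(2.596)(53.83)² = 3762 J.
Fraction dissipated = (KE_i − KE_f)/KE_i = 0.0001288.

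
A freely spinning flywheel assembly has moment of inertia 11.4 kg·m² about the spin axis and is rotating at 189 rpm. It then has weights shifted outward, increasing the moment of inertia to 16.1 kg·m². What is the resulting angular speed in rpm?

Angular momentum about the spin axis is conserved since the torque about it is zero.
ω₂ = I₁ω₁ / I₂ = (11.40)(189 rpm) / (16.10) = 133.8 rpm.

ω₂ ≈ 134 rpm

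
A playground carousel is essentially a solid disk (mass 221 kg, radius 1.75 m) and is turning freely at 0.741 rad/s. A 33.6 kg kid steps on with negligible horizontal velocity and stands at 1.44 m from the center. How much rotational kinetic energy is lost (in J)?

No external torque acts about the center; L_before = L_after.
I_p = ½(221)(1.75)² = 338.4 kg·m².
Added inertia Σmr² = (33.6)(1.44)² = 69.67 kg·m²; I_f = 338.4 + 69.67 = 408.1 kg·m².
ω_f = I_p ω_i / I_f = (338.4)(0.741) / 408.1 = 0.6145 rad/s.
KE_i = ½(338.4)(0.7410 rad/s)² = 92.91 J; KE_f = ½(408.1)(0.6145)² = 77.04 J.

energy lost ≈ 15.9 J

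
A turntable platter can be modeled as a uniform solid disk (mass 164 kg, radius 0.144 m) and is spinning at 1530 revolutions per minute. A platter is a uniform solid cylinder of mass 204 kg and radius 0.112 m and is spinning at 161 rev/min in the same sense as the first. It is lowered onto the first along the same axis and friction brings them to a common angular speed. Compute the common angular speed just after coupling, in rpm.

The coupling torques are internal; angular momentum about the shared axis is conserved.
Moments of inertia: I_A = ½(164)(0.144)² = 1.700 kg·m²; I_B = ½(204)(0.112)² = 1.279 kg·m².
Taking A's sense as positive: L = (1.700)(1530) + (1.279)(161) = 2808 kg·m²·rpm.
Combined I = 1.700 + 1.279 = 2.980 kg·m².
ω_f = L / I = 2808 / 2.980 = 942.2 rpm.

|ω_f| ≈ 942 rpm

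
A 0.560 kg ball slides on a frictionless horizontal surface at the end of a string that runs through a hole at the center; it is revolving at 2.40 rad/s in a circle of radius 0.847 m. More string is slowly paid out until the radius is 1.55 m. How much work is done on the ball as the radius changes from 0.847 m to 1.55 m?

No torque about the axis ⇒ m r₁² ω₁ = m r₂² ω₂.
ω₂ = ω₁ (r₁/r₂)² = (2.40)(0.847/1.55)² = 0.7167 rad/s.
W = ΔKE = ½m(v₂² − v₁²) = -0.8115 J.

W ≈ -0.812 J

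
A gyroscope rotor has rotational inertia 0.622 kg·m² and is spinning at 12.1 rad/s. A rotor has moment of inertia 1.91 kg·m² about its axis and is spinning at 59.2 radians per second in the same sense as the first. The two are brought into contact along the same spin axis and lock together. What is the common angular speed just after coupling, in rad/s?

The coupling torques are internal; angular momentum about the shared axis is conserved.
Taking A's sense as positive: L = (0.6220)(12.1) + (1.910)(59.2) = 120.6 kg·m²·rad/s.
Combined I = 0.6220 + 1.910 = 2.532 kg·m².
ω_f = L / I = 120.6 / 2.532 = 47.63 rad/s.

|ω_f| ≈ 47.6 rad/s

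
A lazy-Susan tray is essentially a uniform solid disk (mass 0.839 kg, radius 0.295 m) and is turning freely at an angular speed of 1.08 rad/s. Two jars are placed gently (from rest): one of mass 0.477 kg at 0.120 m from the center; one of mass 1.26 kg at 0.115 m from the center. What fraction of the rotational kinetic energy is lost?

The added mass arrives with no angular momentum about the center, and any external torque about the center is negligible, so the system's angular momentum is conserved.
I_p = ½(0.839)(0.295)² = 0.03651 kg·m².
Added inertia Σmr² = (0.477)(0.120)² + (1.26)(0.115)² = 0.02353 kg·m²; I_f = 0.03651 + 0.02353 = 0.06004 kg·m².
ω_f = I_p ω_i / I_f = (0.03651)(1.08) / 0.06004 = 0.6567 rad/s.
KE_i = ½(0.03651)(1.080 rad/s)² = 0.02129 J; KE_f = ½(0.06004)(0.6567)² = 0.01295 J.
Fraction lost = 0.3919.

fraction ≈ 0.392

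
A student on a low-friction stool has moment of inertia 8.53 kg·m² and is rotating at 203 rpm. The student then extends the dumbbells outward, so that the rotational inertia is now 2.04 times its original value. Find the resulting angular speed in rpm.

No external torque acts about the spin axis, so angular momentum is conserved.
I₂ = 2.04 × 8.53 = 17.40 kg·m².
ω₂ = I₁ω₁ / I₂ = (8.530)(203 rpm) / (17.40) = 99.51 rpm.

ω₂ ≈ 99.5 rpm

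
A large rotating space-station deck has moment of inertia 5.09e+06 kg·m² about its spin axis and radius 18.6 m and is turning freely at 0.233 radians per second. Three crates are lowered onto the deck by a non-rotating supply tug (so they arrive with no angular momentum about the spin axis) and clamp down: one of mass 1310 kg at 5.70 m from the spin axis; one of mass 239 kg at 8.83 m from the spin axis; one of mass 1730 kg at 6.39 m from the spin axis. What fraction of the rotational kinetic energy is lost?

fraction ≈ 0.0252

No external torque acts about the spin axis; L_before = L_after.
Added inertia Σmr² = (1310)(5.70)² + (239)(8.83)² + (1730)(6.39)² = 1.318e+05 kg·m²; I_f = 5.090e+06 + 1.318e+05 = 5.222e+06 kg·m².
ω_f = I_p ω_i / I_f = (5.090e+06)(0.233) / 5.222e+06 = 0.2271 rad/s.
KE_i = ½(5.090e+06)(0.2330 rad/s)² = 1.382e+05 J; KE_f = ½(5.222e+06)(0.2271)² = 1.347e+05 J.
Fraction lost = 0.02525.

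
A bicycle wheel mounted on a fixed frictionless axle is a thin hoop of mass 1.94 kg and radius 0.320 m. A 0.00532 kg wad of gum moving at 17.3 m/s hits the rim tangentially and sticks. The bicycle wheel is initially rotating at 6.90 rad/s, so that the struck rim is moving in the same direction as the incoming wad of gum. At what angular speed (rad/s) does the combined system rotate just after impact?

The axle reaction passes through the axle and exerts no torque about it; angular momentum about the axle is conserved through the impact.
I_p = (1.94)(0.320)² = 0.1987 kg·m². Taking the sense of the wad of gum's angular momentum as positive, L_{wad} = m v R = (0.00532)(17.3)(0.320) = 0.02945 kg·m²/s.
L_i = +I_p ω_p + m v R = +(0.1987)(6.90) + 0.02945 = 1.400 kg·m²/s.
After sticking, I_f = I_p + m R² = 0.1987 + (0.00532)(0.320)² = 0.1992 kg·m².
ω_f = L_i / I_f = 1.400 / 0.1992 = 7.029 rad/s.

|ω_f| ≈ 7.03 rad/s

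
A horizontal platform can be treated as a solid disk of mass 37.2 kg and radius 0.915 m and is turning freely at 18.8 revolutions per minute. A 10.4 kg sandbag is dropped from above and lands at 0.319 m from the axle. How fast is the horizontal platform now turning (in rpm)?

The added mass arrives with no angular momentum about the axle, and any external torque about the axle is negligible, so the system's angular momentum is conserved.
I_p = ½(37.2)(0.915)² = 15.57 kg·m².
Added inertia Σmr² = (10.4)(0.319)² = 1.058 kg·m²; I_f = 15.57 + 1.058 = 16.63 kg·m².
ω_f = I_p ω_i / I_f = (15.57)(18.8) / 16.63 = 17.60 rpm.

ω_f ≈ 17.6 rpm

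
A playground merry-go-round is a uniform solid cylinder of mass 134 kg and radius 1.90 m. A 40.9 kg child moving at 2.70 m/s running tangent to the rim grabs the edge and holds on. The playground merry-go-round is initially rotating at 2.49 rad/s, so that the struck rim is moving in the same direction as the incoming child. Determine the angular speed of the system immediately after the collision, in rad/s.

The axle reaction passes through the axle and exerts no torque about it; angular momentum about the axle is conserved through the impact.
I_p = ½(134)(1.90)² = 241.9 kg·m². Taking the sense of the child's angular momentum as positive, L_{child} = m v R = (40.9)(2.70)(1.90) = 209.8 kg·m²/s.
L_i = +I_p ω_p + m v R = +(241.9)(2.49) + 209.8 = 812.1 kg·m²/s.
After sticking, I_f = I_p + m R² = 241.9 + (40.9)(1.90)² = 389.5 kg·m².
ω_f = L_i / I_f = 812.1 / 389.5 = 2.085 rad/s.

|ω_f| ≈ 2.08 rad/s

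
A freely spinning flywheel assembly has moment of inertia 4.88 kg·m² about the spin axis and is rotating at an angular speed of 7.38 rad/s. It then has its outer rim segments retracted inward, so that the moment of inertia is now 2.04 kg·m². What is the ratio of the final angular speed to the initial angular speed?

ω₂/ω₁ ≈ 2.39

With no external torque about the axis, L is conserved: I₁ω₁ = I₂ω₂.
ω₂/ω₁ = I₁/I₂ = 4.880 / 2.040 = 2.392.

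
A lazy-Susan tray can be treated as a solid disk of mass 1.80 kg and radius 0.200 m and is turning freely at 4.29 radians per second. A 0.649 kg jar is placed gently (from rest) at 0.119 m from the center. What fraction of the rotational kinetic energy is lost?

fraction ≈ 0.203

No external torque acts about the center; L_before = L_after.
I_p = ½(1.80)(0.200)² = 0.03600 kg·m².
Added inertia Σmr² = (0.649)(0.119)² = 0.009190 kg·m²; I_f = 0.03600 + 0.009190 = 0.04519 kg·m².
ω_f = I_p ω_i / I_f = (0.03600)(4.29) / 0.04519 = 3.418 rad/s.
KE_i = ½(0.03600)(4.290 rad/s)² = 0.3313 J; KE_f = ½(0.04519)(3.418)² = 0.2639 J.
Fraction lost = 0.2034.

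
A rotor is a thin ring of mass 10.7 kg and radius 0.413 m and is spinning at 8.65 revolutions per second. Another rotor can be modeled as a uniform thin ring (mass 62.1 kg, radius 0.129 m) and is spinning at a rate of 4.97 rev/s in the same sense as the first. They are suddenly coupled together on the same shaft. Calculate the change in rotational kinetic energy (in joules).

The coupling torques are internal; angular momentum about the shared axis is conserved.
Moments of inertia: I_A = (10.7)(0.413)² = 1.825 kg·m²; I_B = (62.1)(0.129)² = 1.033 kg·m².
Taking A's sense as positive: L = (1.825)(8.65) + (1.033)(4.97) = 20.92 kg·m²·rev/s.
Combined I = 1.825 + 1.033 = 2.858 kg·m².
ω_f = L / I = 20.92 / 2.858 = 7.320 rev/s.
KE_i = ½ΣIω² = 3199 J; KE_f = ½(2.858)(45.99)² = 3023 J.

ΔKE ≈ -176 J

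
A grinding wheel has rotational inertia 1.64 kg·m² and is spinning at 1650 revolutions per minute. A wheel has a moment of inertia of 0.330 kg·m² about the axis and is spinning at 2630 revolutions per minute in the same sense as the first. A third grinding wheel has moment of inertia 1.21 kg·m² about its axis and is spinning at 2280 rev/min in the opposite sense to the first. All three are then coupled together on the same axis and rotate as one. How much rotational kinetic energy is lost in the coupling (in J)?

No external torque acts about the common axis, so total angular momentum is conserved.
Taking A's sense as positive: L = (1.640)(1650) + (0.3300)(2630) − (1.210)(2280) = 815.1 kg·m²·rpm.
Combined I = 1.640 + 0.3300 + 1.210 = 3.180 kg·m².
ω_f = L / I = 815.1 / 3.180 = 256.3 rpm.
KE_i = ½ΣIω² = 71490 J; KE_f = ½(3.180)(26.84)² = 1146 J.

ΔKE lost ≈ 70300 J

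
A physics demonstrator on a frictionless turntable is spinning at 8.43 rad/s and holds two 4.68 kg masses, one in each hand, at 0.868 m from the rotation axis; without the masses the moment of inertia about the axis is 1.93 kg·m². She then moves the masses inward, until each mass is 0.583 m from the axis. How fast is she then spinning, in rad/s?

With no external torque about the axis, L is conserved: I₁ω₁ = I₂ω₂.
I₁ = 1.93 + 2(4.68)(0.868)² = 8.982 kg·m²; I₂ = 1.93 + 2(4.68)(0.583)² = 5.111 kg·m².
ω₂ = I₁ω₁ / I₂ = (8.982)(8.43 rad/s) / (5.111) = 14.81 rad/s.

ω₂ ≈ 14.8 rad/s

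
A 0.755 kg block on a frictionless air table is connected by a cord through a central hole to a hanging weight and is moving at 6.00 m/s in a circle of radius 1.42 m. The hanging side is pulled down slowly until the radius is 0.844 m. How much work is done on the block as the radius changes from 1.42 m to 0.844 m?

Central (radial) force ⇒ zero torque about the center ⇒ m v r is constant.
v₂ = v₁ r₁ / r₂ = (6.00)(1.42) / (0.844) = 10.09 m/s.
W = ΔKE = ½m(v₂² − v₁²) = 24.88 J.

W ≈ 24.9 J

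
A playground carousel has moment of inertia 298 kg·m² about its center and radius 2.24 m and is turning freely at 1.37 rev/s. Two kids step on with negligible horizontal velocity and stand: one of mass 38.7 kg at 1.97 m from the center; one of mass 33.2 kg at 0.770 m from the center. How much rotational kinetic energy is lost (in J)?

The added mass arrives with no angular momentum about the center, and any external torque about the center is negligible, so the system's angular momentum is conserved.
Added inertia Σmr² = (38.7)(1.97)² + (33.2)(0.770)² = 169.9 kg·m²; I_f = 298.0 + 169.9 = 467.9 kg·m².
ω_f = I_p ω_i / I_f = (298.0)(1.37) / 467.9 = 0.8726 rev/s.
KE_i = ½(298.0)(8.608 rad/s)² = 11040 J; KE_f = ½(467.9)(5.483)² = 7032 J.

energy lost ≈ 4010 J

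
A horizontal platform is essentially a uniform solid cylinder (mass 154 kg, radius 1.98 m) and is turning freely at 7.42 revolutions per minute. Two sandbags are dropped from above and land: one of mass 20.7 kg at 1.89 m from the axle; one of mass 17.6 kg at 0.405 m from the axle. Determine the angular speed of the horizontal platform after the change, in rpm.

The added mass arrives with no angular momentum about the axle, and any external torque about the axle is negligible, so the system's angular momentum is conserved.
I_p = ½(154)(1.98)² = 301.9 kg·m².
Added inertia Σmr² = (20.7)(1.89)² + (17.6)(0.405)² = 76.83 kg·m²; I_f = 301.9 + 76.83 = 378.7 kg·m².
ω_f = I_p ω_i / I_f = (301.9)(7.42) / 378.7 = 5.915 rpm.

ω_f ≈ 5.91 rpm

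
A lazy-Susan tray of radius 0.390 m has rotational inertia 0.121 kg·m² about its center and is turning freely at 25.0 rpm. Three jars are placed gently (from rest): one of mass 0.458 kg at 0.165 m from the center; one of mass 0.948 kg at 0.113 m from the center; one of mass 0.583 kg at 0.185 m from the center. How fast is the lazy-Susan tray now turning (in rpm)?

ω_f ≈ 18.3 rpm

No external torque acts about the center; L_before = L_after.
Added inertia Σmr² = (0.458)(0.165)² + (0.948)(0.113)² + (0.583)(0.185)² = 0.04453 kg·m²; I_f = 0.1210 + 0.04453 = 0.1655 kg·m².
ω_f = I_p ω_i / I_f = (0.1210)(25.0) / 0.1655 = 18.27 rpm.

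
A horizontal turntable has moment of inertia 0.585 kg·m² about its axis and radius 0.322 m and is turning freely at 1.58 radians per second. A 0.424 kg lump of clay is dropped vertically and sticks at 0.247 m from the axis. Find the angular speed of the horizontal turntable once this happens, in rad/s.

No external torque acts about the axis; L_before = L_after.
Added inertia Σmr² = (0.424)(0.247)² = 0.02587 kg·m²; I_f = 0.5850 + 0.02587 = 0.6109 kg·m².
ω_f = I_p ω_i / I_f = (0.5850)(1.58) / 0.6109 = 1.513 rad/s.

ω_f ≈ 1.51 rad/s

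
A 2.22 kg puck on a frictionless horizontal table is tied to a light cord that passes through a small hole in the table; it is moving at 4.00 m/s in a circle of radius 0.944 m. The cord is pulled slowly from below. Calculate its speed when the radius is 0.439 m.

Central (radial) force ⇒ zero torque about the center ⇒ m v r is constant.
v₂ = v₁ r₁ / r₂ = (4.00)(0.944) / (0.439) = 8.601 m/s.

v₂ ≈ 8.60 m/s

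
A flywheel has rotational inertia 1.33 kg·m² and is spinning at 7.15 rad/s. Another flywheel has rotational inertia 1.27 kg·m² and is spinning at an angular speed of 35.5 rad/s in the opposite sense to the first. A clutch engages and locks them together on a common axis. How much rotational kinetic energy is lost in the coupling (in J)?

The coupling torques are internal; angular momentum about the shared axis is conserved.
Taking A's sense as positive: L = (1.330)(7.15) − (1.270)(35.5) = -35.58 kg·m²·rad/s.
Combined I = 1.330 + 1.270 = 2.600 kg·m².
ω_f = L / I = -35.58 / 2.600 = -13.68 rad/s.
KE_i = ½ΣIω² = 834.3 J; KE_f = ½(2.600)(13.68)² = 243.4 J.

ΔKE lost ≈ 591 J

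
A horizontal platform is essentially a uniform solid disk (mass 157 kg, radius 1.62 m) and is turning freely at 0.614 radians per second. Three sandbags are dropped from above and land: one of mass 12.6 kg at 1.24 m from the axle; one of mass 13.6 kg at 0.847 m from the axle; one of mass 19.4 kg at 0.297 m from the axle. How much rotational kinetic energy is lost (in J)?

energy lost ≈ 5.06 J

No external torque acts about the axle; L_before = L_after.
I_p = ½(157)(1.62)² = 206.0 kg·m².
Added inertia Σmr² = (12.6)(1.24)² + (13.6)(0.847)² + (19.4)(0.297)² = 30.84 kg·m²; I_f = 206.0 + 30.84 = 236.9 kg·m².
ω_f = I_p ω_i / I_f = (206.0)(0.614) / 236.9 = 0.5340 rad/s.
KE_i = ½(206.0)(0.6140 rad/s)² = 38.83 J; KE_f = ½(236.9)(0.5340)² = 33.78 J.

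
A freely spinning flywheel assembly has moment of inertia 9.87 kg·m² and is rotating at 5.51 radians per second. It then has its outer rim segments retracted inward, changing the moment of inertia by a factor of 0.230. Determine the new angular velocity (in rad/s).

Angular momentum about the spin axis is conserved since the torque about it is zero.
I₂ = 0.230 × 9.87 = 2.270 kg·m².
ω₂ = I₁ω₁ / I₂ = (9.870)(5.51 rad/s) / (2.270) = 23.96 rad/s.

ω₂ ≈ 24.0 rad/s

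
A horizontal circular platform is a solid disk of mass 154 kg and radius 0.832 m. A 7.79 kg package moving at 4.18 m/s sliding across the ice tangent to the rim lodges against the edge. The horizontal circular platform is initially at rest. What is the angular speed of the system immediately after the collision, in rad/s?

The axle reaction passes through the central axle and exerts no torque about it; angular momentum about the central axle is conserved through the impact.
I_p = ½(154)(0.832)² = 53.30 kg·m². Taking the sense of the package's angular momentum as positive, L_{package} = m v R = (7.79)(4.18)(0.832) = 27.09 kg·m²/s.
L_i = 0 + 27.09 = 27.09 kg·m²/s.
After sticking, I_f = I_p + m R² = 53.30 + (7.79)(0.832)² = 58.69 kg·m².
ω_f = L_i / I_f = 27.09 / 58.69 = 0.4616 rad/s.

|ω_f| ≈ 0.462 rad/s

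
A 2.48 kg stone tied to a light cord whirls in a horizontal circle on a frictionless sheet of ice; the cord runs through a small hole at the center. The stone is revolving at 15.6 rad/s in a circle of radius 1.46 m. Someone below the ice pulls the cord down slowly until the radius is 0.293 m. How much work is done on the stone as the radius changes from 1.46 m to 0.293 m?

The constraining force is radial, so m r² ω about the center is conserved.
ω₂ = ω₁ (r₁/r₂)² = (15.6)(1.46/0.293)² = 387.3 rad/s.
W = ΔKE = ½m(v₂² − v₁²) = 15330 J.

W ≈ 15300 J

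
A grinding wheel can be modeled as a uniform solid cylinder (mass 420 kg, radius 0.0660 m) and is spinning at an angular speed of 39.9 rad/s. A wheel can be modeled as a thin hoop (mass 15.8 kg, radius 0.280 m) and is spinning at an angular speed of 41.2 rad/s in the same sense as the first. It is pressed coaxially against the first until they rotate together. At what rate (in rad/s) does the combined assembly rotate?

|ω_f| ≈ 40.6 rad/s

No external torque acts about the common axis, so total angular momentum is conserved.
Moments of inertia: I_A = ½(420)(0.0660)² = 0.9148 kg·m²; I_B = (15.8)(0.280)² = 1.239 kg·m².
Taking A's sense as positive: L = (0.9148)(39.9) + (1.239)(41.2) = 87.53 kg·m²·rad/s.
Combined I = 0.9148 + 1.239 = 2.153 kg·m².
ω_f = L / I = 87.53 / 2.153 = 40.65 rad/s.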